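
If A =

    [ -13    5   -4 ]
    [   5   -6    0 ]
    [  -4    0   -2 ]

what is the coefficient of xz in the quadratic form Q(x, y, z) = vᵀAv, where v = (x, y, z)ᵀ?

The coefficient of xz is A[1,3] + A[3,1] = 2·(-4) = -8.

-8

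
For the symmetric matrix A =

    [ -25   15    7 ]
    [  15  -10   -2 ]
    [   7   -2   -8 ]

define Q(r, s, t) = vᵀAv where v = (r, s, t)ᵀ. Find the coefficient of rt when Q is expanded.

14

The coefficient of rt is A[1,3] + A[3,1] = 2·7 = 14.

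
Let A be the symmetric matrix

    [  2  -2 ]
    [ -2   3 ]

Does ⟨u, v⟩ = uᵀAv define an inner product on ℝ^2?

yes

For the 2×2 matrix [[2, -2], [-2, 3]]: det = 2·3 − (-2)² = 2, trace = 5.
det > 0 so both eigenvalues share the sign of the trace; trace = 5 > 0 ⇒ both positive.
⟨·,·⟩ is an inner product exactly when A is positive definite.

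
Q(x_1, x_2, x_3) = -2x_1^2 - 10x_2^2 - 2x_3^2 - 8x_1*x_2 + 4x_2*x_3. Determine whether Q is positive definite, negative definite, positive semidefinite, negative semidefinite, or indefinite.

negative semidefinite

The symmetric matrix is A = [[-2, -4, 0], [-4, -10, 2], [0, 2, -2]].
Applying the same elementary operations to the rows and columns of A produces a congruent diagonal matrix with entries -2, -2, 0.
Counting signs: 2 negative, 1 zero.
Hence Q is negative semidefinite.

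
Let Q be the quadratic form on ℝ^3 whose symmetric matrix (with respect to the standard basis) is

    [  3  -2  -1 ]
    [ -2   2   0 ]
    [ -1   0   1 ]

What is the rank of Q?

2

Congruent diagonalization of A (simultaneous row and column reduction) yields pivots 3, 2/3, 0.
That gives 2 positive, 1 zero pivots.
The rank is the number of nonzero pivots: 2.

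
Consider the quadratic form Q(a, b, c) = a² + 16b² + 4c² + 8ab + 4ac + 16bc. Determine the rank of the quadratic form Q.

1

Write A = [[1, 4, 2], [4, 16, 8], [2, 8, 4]].
Applying the same elementary operations to the rows and columns of A produces a congruent diagonal matrix with entries 1, 0, 0.
So there are 1 positive, 2 zero pivots.
The rank is the number of nonzero pivots: 1.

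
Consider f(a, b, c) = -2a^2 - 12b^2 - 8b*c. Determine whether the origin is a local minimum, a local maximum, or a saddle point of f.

The Hessian at the origin is H = [[-4, 0, 0], [0, -24, -8], [0, -8, 0]].
Symmetric row and column elimination reduces H to a congruent diagonal form with pivots -4, -24, 8/3.
That gives 1 positive, 2 negative pivots.
H is indefinite, so the origin is a saddle point.

saddle point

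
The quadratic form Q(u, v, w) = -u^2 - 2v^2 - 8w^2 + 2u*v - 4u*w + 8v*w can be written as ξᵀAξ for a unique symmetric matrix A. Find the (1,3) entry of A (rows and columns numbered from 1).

The coefficient of u·w in Q is -4. For a symmetric A this equals A[1,3] + A[3,1] = 2·A[1,3].
So A[1,3] = -4/2 = -2.

-2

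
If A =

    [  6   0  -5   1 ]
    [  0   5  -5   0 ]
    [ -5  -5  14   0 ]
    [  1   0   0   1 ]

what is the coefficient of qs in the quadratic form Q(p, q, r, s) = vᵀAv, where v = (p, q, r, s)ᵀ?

0

The coefficient of qs is A[2,4] + A[4,2] = 2·0 = 0.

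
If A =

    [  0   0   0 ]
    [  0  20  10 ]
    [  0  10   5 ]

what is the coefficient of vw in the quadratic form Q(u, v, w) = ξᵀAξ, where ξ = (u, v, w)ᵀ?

The coefficient of vw is A[2,3] + A[3,2] = 2·10 = 20.

20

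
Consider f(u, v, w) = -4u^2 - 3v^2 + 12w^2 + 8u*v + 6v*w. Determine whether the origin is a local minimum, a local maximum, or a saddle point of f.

The Hessian at the origin is H = [[-8, 8, 0], [8, -6, 6], [0, 6, 24]].
Congruent diagonalization of H (simultaneous row and column reduction) yields pivots -8, 2, 6.
Counting signs: 2 positive, 1 negative.
H is indefinite, so the origin is a saddle point.

saddle point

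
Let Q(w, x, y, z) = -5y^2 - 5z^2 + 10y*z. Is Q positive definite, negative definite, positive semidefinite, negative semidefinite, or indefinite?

negative semidefinite

Write A = [[0, 0, 0, 0], [0, 0, 0, 0], [0, 0, -5, 5], [0, 0, 5, -5]].
Row-reducing A symmetrically gives the diagonal entries 0, 0, -5, 0.
So there are 1 negative, 3 zero pivots.
Hence Q is negative semidefinite.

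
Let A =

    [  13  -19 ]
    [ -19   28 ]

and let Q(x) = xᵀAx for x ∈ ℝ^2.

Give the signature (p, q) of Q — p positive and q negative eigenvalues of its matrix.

(2, 0)

An LDLᵀ factorisation of A has diagonal entries 13, 3/13.
So there are 2 positive pivots.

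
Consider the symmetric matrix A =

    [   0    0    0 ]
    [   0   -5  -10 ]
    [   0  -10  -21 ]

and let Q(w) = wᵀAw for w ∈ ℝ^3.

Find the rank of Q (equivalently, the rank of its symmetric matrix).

2

Row-reducing A symmetrically gives the diagonal entries 0, -5, -1.
That gives 2 negative, 1 zero pivots.
The rank is the number of nonzero pivots: 2.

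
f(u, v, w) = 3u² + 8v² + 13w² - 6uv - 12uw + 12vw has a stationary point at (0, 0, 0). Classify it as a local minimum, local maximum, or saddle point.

local minimum

The Hessian at the origin is H = [[6, -6, -12], [-6, 16, 12], [-12, 12, 26]].
Symmetric row and column elimination reduces H to a congruent diagonal form with pivots 6, 10, 2.
That gives 3 positive pivots.
H is positive definite, so the origin is a strict local minimum.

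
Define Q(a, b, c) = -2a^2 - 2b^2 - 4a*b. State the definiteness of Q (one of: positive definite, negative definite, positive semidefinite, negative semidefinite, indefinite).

negative semidefinite

The associated matrix is A = [[-2, -2, 0], [-2, -2, 0], [0, 0, 0]].
Applying the same elementary operations to the rows and columns of A produces a congruent diagonal matrix with entries -2, 0, 0.
So there are 1 negative, 2 zero pivots.
Hence Q is negative semidefinite.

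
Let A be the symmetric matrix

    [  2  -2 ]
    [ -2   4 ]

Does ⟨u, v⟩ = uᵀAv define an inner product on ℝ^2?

For the 2×2 matrix [[2, -2], [-2, 4]]: det = 2·4 − (-2)² = 4, trace = 6.
det > 0 so both eigenvalues share the sign of the trace; trace = 6 > 0 ⇒ both positive.
⟨·,·⟩ is an inner product exactly when A is positive definite.

yes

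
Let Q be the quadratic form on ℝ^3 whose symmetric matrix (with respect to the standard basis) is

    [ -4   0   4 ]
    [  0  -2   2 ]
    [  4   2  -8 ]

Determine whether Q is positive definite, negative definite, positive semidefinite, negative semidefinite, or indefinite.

negative definite

An LDLᵀ factorisation of A has diagonal entries -4, -2, -2.
So there are 3 negative pivots.
Hence Q is negative definite.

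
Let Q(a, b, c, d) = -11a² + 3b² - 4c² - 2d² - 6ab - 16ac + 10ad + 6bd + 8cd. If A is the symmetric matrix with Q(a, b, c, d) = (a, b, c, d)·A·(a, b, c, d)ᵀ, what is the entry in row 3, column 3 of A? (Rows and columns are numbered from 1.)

The coefficient of c² in Q is -4, and that is exactly A[3,3].

-4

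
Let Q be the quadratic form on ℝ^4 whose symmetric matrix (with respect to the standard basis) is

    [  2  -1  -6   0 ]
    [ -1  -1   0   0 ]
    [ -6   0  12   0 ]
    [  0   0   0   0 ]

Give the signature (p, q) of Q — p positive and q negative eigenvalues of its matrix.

Row-reducing A symmetrically gives the diagonal entries 2, -3/2, 0, 0.
Counting signs: 1 positive, 1 negative, 2 zero.

(1, 1)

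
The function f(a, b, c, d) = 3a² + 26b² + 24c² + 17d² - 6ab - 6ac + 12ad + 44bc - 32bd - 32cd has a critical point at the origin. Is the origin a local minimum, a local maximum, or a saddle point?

The Hessian at the origin is H = [[6, -6, -6, 12], [-6, 52, 44, -32], [-6, 44, 48, -32], [12, -32, -32, 34]].
An LDLᵀ factorisation of H has diagonal entries 6, 46, 244/23, 10/61.
So there are 4 positive pivots.
H is positive definite, so the origin is a strict local minimum.

local minimum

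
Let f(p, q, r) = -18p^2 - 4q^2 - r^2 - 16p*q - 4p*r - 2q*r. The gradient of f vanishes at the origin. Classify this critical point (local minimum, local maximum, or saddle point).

The Hessian at the origin is H = [[-36, -16, -4], [-16, -8, -2], [-4, -2, -2]].
Row-reducing H symmetrically gives the diagonal entries -36, -8/9, -3/2.
So there are 3 negative pivots.
H is negative definite, so the origin is a strict local maximum.

local maximum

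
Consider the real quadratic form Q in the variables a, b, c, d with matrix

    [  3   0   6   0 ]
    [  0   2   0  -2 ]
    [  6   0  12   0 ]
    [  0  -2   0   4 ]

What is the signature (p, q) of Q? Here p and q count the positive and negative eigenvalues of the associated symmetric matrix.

(3, 0)

Row-reducing A symmetrically gives the diagonal entries 3, 2, 0, 2.
So there are 3 positive, 1 zero pivots.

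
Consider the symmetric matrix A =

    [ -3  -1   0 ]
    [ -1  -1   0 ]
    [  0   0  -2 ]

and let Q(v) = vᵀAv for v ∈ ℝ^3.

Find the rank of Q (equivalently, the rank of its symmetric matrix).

An LDLᵀ factorisation of A has diagonal entries -3, -2/3, -2.
That gives 3 negative pivots.
The rank is the number of nonzero pivots: 3.

3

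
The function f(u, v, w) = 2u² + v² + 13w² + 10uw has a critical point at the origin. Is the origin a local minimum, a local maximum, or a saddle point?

The Hessian at the origin is H = [[4, 0, 10], [0, 2, 0], [10, 0, 26]].
An LDLᵀ factorisation of H has diagonal entries 4, 2, 1.
Counting signs: 3 positive.
H is positive definite, so the origin is a strict local minimum.

local minimum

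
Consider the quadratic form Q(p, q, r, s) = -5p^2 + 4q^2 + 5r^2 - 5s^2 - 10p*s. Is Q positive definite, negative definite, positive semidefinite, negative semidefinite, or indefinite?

indefinite

The symmetric matrix is A = [[-5, 0, 0, -5], [0, 4, 0, 0], [0, 0, 5, 0], [-5, 0, 0, -5]].
Congruent diagonalization of A (simultaneous row and column reduction) yields pivots -5, 4, 5, 0.
So there are 2 positive, 1 negative, 1 zero pivots.
Hence Q is indefinite.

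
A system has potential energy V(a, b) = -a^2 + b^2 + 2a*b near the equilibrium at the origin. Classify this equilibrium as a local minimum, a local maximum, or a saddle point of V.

The Hessian at the origin is H = [[-2, 2], [2, 2]].
det H = -2·2 − (2)² = -8 < 0, so H is indefinite.
Therefore the origin is a saddle point.

saddle point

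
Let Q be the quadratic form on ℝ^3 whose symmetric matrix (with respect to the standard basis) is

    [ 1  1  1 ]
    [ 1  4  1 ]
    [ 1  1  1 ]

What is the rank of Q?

Applying the same elementary operations to the rows and columns of A produces a congruent diagonal matrix with entries 1, 3, 0.
That gives 2 positive, 1 zero pivots.
The rank is the number of nonzero pivots: 2.

2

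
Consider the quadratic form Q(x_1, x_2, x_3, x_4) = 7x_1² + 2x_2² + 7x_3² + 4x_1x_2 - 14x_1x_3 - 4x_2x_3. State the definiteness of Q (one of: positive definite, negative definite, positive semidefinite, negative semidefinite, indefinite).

Write A = [[7, 2, -7, 0], [2, 2, -2, 0], [-7, -2, 7, 0], [0, 0, 0, 0]].
Row-reducing A symmetrically gives the diagonal entries 7, 10/7, 0, 0.
That gives 2 positive, 2 zero pivots.
Hence Q is positive semidefinite.

positive semidefinite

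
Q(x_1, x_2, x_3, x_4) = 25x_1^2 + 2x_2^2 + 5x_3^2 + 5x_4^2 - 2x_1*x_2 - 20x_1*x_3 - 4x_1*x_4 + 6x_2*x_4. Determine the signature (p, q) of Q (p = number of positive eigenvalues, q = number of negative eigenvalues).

(4, 0)

The associated matrix is A = [[25, -1, -10, -2], [-1, 2, 0, 3], [-10, 0, 5, 0], [-2, 3, 0, 5]].
Symmetric row and column elimination reduces A to a congruent diagonal form with pivots 25, 49/25, 45/49, 4/9.
Counting signs: 4 positive.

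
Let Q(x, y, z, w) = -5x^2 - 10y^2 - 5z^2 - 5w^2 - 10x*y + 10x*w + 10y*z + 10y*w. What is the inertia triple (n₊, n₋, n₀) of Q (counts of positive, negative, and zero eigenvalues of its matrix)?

The symmetric matrix is A = [[-5, -5, 0, 5], [-5, -10, 5, 5], [0, 5, -5, 0], [5, 5, 0, -5]].
Congruent diagonalization of A (simultaneous row and column reduction) yields pivots -5, -5, 0, 0.
Counting signs: 2 negative, 2 zero.

(0, 2, 2)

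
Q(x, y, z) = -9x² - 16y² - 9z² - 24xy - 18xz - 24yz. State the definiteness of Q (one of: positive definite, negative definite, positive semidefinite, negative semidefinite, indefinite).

Write A = [[-9, -12, -9], [-12, -16, -12], [-9, -12, -9]].
Applying the same elementary operations to the rows and columns of A produces a congruent diagonal matrix with entries -9, 0, 0.
That gives 1 negative, 2 zero pivots.
Hence Q is negative semidefinite.

negative semidefinite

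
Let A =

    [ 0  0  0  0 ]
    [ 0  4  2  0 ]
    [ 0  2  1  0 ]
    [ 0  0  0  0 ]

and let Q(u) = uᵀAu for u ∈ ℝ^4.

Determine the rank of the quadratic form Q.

Congruent diagonalization of A (simultaneous row and column reduction) yields pivots 0, 4, 0, 0.
That gives 1 positive, 3 zero pivots.
The rank is the number of nonzero pivots: 1.

1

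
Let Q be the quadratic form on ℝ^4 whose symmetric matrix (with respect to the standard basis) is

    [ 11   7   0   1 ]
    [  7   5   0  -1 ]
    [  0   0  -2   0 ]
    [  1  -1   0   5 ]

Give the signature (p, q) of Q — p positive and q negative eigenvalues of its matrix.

(2, 1)

Applying the same elementary operations to the rows and columns of A produces a congruent diagonal matrix with entries 11, 6/11, -2, 0.
Counting signs: 2 positive, 1 negative, 1 zero.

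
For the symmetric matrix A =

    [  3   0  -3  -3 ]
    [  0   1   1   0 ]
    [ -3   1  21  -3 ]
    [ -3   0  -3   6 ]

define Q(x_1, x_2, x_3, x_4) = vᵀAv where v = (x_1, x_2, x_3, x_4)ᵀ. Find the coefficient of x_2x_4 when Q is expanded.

0

The coefficient of x_2x_4 is A[2,4] + A[4,2] = 2·0 = 0.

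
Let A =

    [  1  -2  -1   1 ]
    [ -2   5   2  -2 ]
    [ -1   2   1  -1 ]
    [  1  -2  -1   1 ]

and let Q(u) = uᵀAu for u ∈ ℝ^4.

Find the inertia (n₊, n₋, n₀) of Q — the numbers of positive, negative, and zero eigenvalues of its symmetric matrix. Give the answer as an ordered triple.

(2, 0, 2)

Applying the same elementary operations to the rows and columns of A produces a congruent diagonal matrix with entries 1, 1, 0, 0.
That gives 2 positive, 2 zero pivots.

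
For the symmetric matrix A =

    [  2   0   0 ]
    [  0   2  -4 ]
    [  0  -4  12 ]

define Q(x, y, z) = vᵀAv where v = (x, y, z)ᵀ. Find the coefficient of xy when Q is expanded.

0

The coefficient of xy is A[1,2] + A[2,1] = 2·0 = 0.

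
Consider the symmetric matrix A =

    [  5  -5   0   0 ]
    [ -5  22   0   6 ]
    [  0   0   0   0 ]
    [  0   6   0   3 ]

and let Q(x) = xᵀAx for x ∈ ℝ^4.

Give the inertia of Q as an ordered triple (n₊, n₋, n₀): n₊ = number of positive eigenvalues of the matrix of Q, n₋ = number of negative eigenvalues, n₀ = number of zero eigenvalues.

(3, 0, 1)

Congruent diagonalization of A (simultaneous row and column reduction) yields pivots 5, 17, 0, 15/17.
That gives 3 positive, 1 zero pivots.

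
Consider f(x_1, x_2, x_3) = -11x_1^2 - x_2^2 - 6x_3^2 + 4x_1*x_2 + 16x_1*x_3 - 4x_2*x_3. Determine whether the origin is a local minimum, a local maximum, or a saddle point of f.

The Hessian at the origin is H = [[-22, 4, 16], [4, -2, -4], [16, -4, -12]].
Row-reducing H symmetrically gives the diagonal entries -22, -14/11, 4/7.
That gives 1 positive, 2 negative pivots.
H is indefinite, so the origin is a saddle point.

saddle point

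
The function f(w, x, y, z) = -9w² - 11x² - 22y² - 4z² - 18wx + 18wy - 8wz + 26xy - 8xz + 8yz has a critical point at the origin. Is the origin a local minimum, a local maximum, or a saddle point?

The Hessian at the origin is H = [[-18, -18, 18, -8], [-18, -22, 26, -8], [18, 26, -44, 8], [-8, -8, 8, -8]].
Row-reducing H symmetrically gives the diagonal entries -18, -4, -10, -40/9.
Counting signs: 4 negative.
H is negative definite, so the origin is a strict local maximum.

local maximum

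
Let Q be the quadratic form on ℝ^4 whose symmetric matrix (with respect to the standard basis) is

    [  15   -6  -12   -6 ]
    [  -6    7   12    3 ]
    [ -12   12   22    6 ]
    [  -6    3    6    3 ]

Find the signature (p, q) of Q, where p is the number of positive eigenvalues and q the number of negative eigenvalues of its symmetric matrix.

Symmetric row and column elimination reduces A to a congruent diagonal form with pivots 15, 23/5, 26/23, 6/13.
So there are 4 positive pivots.

(4, 0)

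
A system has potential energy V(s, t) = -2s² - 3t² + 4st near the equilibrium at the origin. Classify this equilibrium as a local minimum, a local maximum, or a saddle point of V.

The Hessian at the origin is H = [[-4, 4], [4, -6]].
det H = -4·-6 − (4)² = 8 > 0 and H[1,1] = -4 < 0, so H is negative definite.
Therefore the origin is a local maximum.

local maximum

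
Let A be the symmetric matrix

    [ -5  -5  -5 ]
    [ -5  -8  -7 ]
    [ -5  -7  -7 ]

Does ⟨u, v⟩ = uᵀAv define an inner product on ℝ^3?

no

Leading principal minors: Δ_1 = -5, Δ_2 = 15, Δ_3 = -10.
The signs alternate starting with Δ_1 < 0, so by Sylvester's criterion Q is negative definite.
⟨·,·⟩ is an inner product exactly when A is positive definite.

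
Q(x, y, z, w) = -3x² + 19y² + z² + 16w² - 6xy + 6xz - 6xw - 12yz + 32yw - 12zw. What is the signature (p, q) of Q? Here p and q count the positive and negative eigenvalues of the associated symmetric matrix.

(2, 2)

The associated matrix is A = [[-3, -3, 3, -3], [-3, 19, -6, 16], [3, -6, 1, -6], [-3, 16, -6, 16]].
An LDLᵀ factorisation of A has diagonal entries -3, 22, 7/22, -15/7.
Counting signs: 2 positive, 2 negative.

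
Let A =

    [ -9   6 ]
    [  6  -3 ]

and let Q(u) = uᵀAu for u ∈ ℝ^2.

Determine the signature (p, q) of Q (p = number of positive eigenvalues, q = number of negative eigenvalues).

An LDLᵀ factorisation of A has diagonal entries -9, 1.
Counting signs: 1 positive, 1 negative.

(1, 1)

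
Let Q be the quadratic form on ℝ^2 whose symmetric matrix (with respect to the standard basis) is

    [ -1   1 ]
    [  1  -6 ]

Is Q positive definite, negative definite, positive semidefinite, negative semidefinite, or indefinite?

An LDLᵀ factorisation of A has diagonal entries -1, -5.
So there are 2 negative pivots.
Hence Q is negative definite.

negative definite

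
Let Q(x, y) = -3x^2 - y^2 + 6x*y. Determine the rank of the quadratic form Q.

2

Write A = [[-3, 3], [3, -1]].
Row-reducing A symmetrically gives the diagonal entries -3, 2.
Counting signs: 1 positive, 1 negative.
The rank is the number of nonzero pivots: 2.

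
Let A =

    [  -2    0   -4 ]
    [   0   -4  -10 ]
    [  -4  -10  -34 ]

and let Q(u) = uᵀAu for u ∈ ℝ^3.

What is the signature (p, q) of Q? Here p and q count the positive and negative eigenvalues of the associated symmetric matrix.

(0, 3)

Symmetric row and column elimination reduces A to a congruent diagonal form with pivots -2, -4, -1.
That gives 3 negative pivots.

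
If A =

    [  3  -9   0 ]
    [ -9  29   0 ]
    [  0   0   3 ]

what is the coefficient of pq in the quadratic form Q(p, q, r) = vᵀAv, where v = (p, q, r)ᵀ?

The coefficient of pq is A[1,2] + A[2,1] = 2·(-9) = -18.

-18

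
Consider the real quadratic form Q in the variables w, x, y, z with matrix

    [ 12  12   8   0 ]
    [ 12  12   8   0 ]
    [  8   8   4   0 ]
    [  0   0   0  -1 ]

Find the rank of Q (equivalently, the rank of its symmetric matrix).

3

Congruent diagonalization of A (simultaneous row and column reduction) yields pivots 12, 0, -4/3, -1.
So there are 1 positive, 2 negative, 1 zero pivots.
The rank is the number of nonzero pivots: 3.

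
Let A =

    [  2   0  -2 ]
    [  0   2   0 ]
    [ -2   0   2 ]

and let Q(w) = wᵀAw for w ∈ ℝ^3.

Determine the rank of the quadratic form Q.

Applying the same elementary operations to the rows and columns of A produces a congruent diagonal matrix with entries 2, 2, 0.
So there are 2 positive, 1 zero pivots.
The rank is the number of nonzero pivots: 2.

2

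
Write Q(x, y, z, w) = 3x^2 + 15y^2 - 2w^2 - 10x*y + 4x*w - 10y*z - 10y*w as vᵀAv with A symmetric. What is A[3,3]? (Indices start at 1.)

The coefficient of z^2 in Q is 0, and that is exactly A[3,3].

0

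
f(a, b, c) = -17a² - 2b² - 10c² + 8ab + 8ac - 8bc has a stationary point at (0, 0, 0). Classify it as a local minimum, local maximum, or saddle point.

local maximum

The Hessian at the origin is H = [[-34, 8, 8], [8, -4, -8], [8, -8, -20]].
An LDLᵀ factorisation of H has diagonal entries -34, -36/17, -4/9.
So there are 3 negative pivots.
H is negative definite, so the origin is a strict local maximum.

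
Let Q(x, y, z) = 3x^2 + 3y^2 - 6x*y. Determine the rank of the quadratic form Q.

The associated matrix is A = [[3, -3, 0], [-3, 3, 0], [0, 0, 0]].
Congruent diagonalization of A (simultaneous row and column reduction) yields pivots 3, 0, 0.
Counting signs: 1 positive, 2 zero.
The rank is the number of nonzero pivots: 1.

1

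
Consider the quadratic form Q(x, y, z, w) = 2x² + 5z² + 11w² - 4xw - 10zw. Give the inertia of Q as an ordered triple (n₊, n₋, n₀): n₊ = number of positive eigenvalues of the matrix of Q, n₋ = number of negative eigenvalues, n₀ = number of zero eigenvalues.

Write A = [[2, 0, 0, -2], [0, 0, 0, 0], [0, 0, 5, -5], [-2, 0, -5, 11]].
Congruent diagonalization of A (simultaneous row and column reduction) yields pivots 2, 0, 5, 4.
So there are 3 positive, 1 zero pivots.

(3, 0, 1)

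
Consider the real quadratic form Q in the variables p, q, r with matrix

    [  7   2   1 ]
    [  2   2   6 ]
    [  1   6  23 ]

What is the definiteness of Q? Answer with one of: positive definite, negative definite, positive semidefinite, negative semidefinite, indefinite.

positive semidefinite

Congruent diagonalization of A (simultaneous row and column reduction) yields pivots 7, 10/7, 0.
Counting signs: 2 positive, 1 zero.
Hence Q is positive semidefinite.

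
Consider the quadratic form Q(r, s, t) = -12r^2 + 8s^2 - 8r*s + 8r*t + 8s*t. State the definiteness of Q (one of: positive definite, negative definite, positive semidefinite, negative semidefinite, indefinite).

The symmetric matrix is A = [[-12, -4, 4], [-4, 8, 4], [4, 4, 0]].
Row-reducing A symmetrically gives the diagonal entries -12, 28/3, 4/7.
Counting signs: 2 positive, 1 negative.
Hence Q is indefinite.

indefinite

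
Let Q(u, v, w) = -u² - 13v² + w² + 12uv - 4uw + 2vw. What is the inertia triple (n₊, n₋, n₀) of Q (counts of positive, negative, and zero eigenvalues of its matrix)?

Write A = [[-1, 6, -2], [6, -13, 1], [-2, 1, 1]].
Congruent diagonalization of A (simultaneous row and column reduction) yields pivots -1, 23, -6/23.
So there are 1 positive, 2 negative pivots.

(1, 2, 0)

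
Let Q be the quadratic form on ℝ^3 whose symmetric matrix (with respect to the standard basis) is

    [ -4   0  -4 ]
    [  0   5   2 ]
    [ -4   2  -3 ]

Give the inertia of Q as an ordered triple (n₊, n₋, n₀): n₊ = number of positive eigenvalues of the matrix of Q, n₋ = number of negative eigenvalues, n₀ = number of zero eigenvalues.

(2, 1, 0)

Congruent diagonalization of A (simultaneous row and column reduction) yields pivots -4, 5, 1/5.
That gives 2 positive, 1 negative pivots.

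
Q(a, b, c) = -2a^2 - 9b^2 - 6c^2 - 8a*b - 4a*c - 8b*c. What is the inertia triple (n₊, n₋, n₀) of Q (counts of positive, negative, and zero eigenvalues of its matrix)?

(0, 3, 0)

Write A = [[-2, -4, -2], [-4, -9, -4], [-2, -4, -6]].
Applying the same elementary operations to the rows and columns of A produces a congruent diagonal matrix with entries -2, -1, -4.
Counting signs: 3 negative.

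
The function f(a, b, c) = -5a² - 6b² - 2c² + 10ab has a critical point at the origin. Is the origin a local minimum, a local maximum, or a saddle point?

local maximum

The Hessian at the origin is H = [[-10, 10, 0], [10, -12, 0], [0, 0, -4]].
Symmetric row and column elimination reduces H to a congruent diagonal form with pivots -10, -2, -4.
Counting signs: 3 negative.
H is negative definite, so the origin is a strict local maximum.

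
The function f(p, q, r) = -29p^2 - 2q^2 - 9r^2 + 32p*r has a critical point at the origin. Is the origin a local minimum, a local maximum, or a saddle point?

The Hessian at the origin is H = [[-58, 0, 32], [0, -4, 0], [32, 0, -18]].
Row-reducing H symmetrically gives the diagonal entries -58, -4, -10/29.
That gives 3 negative pivots.
H is negative definite, so the origin is a strict local maximum.

local maximum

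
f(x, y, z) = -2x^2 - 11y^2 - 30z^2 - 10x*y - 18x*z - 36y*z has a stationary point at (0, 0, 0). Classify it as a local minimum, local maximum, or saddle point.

The Hessian at the origin is H = [[-4, -10, -18], [-10, -22, -36], [-18, -36, -60]].
Row-reducing H symmetrically gives the diagonal entries -4, 3, -6.
So there are 1 positive, 2 negative pivots.
H is indefinite, so the origin is a saddle point.

saddle point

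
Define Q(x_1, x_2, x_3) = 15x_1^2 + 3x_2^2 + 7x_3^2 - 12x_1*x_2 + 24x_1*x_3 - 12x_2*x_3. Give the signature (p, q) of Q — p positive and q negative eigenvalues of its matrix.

Write A = [[15, -6, 12], [-6, 3, -6], [12, -6, 7]].
Applying the same elementary operations to the rows and columns of A produces a congruent diagonal matrix with entries 15, 3/5, -5.
That gives 2 positive, 1 negative pivots.

(2, 1)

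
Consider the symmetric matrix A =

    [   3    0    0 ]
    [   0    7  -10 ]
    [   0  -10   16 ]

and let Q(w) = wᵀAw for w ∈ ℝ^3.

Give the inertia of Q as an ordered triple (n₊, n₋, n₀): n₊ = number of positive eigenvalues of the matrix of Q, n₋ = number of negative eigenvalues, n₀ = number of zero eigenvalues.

Congruent diagonalization of A (simultaneous row and column reduction) yields pivots 3, 7, 12/7.
So there are 3 positive pivots.

(3, 0, 0)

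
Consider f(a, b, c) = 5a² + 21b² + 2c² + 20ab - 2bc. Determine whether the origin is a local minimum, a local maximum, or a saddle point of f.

The Hessian at the origin is H = [[10, 20, 0], [20, 42, -2], [0, -2, 4]].
An LDLᵀ factorisation of H has diagonal entries 10, 2, 2.
Counting signs: 3 positive.
H is positive definite, so the origin is a strict local minimum.

local minimum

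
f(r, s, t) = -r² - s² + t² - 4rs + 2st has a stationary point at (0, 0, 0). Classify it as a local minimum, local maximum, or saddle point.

The Hessian at the origin is H = [[-2, -4, 0], [-4, -2, 2], [0, 2, 2]].
Symmetric row and column elimination reduces H to a congruent diagonal form with pivots -2, 6, 4/3.
That gives 2 positive, 1 negative pivots.
H is indefinite, so the origin is a saddle point.

saddle point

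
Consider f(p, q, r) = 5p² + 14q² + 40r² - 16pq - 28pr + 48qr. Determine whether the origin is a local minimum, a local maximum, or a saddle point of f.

saddle point

The Hessian at the origin is H = [[10, -16, -28], [-16, 28, 48], [-28, 48, 80]].
Congruent diagonalization of H (simultaneous row and column reduction) yields pivots 10, 12/5, -8/3.
So there are 2 positive, 1 negative pivots.
H is indefinite, so the origin is a saddle point.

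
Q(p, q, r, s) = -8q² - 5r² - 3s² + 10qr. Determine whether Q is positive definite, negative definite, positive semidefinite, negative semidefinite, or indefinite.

negative semidefinite

Write A = [[0, 0, 0, 0], [0, -8, 5, 0], [0, 5, -5, 0], [0, 0, 0, -3]].
Symmetric row and column elimination reduces A to a congruent diagonal form with pivots 0, -8, -15/8, -3.
That gives 3 negative, 1 zero pivots.
Hence Q is negative semidefinite.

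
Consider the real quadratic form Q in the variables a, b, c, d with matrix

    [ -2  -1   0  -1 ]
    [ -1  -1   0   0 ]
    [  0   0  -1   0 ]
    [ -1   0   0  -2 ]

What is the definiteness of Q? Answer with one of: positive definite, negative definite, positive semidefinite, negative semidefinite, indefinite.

An LDLᵀ factorisation of A has diagonal entries -2, -1/2, -1, -1.
That gives 4 negative pivots.
Hence Q is negative definite.

negative definite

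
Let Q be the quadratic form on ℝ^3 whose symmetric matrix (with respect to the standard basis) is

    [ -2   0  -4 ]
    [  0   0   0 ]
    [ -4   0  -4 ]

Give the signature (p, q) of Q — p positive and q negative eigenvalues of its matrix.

Applying the same elementary operations to the rows and columns of A produces a congruent diagonal matrix with entries -2, 0, 4.
So there are 1 positive, 1 negative, 1 zero pivots.

(1, 1)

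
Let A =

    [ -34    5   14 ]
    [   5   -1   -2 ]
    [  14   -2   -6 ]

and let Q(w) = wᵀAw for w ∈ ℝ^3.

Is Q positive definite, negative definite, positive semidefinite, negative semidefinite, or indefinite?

Leading principal minors: Δ_1 = -34, Δ_2 = 9, Δ_3 = -2.
The signs alternate starting with Δ_1 < 0, so by Sylvester's criterion Q is negative definite.

negative definite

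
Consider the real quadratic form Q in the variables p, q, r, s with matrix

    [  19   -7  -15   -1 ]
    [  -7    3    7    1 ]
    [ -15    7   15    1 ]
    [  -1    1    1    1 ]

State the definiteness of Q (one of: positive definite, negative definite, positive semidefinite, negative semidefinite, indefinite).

Congruent diagonalization of A (simultaneous row and column reduction) yields pivots 19, 8/19, -2, 2.
Counting signs: 3 positive, 1 negative.
Hence Q is indefinite.

indefinite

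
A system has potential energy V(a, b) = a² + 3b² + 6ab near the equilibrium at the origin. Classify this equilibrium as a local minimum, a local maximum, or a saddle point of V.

The Hessian at the origin is H = [[2, 6], [6, 6]].
det H = 2·6 − (6)² = -24 < 0, so H is indefinite.
Therefore the origin is a saddle point.

saddle point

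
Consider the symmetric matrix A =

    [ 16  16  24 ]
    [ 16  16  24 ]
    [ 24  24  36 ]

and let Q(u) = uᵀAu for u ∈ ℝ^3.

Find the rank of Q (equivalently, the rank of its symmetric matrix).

1

Symmetric row and column elimination reduces A to a congruent diagonal form with pivots 16, 0, 0.
Counting signs: 1 positive, 2 zero.
The rank is the number of nonzero pivots: 1.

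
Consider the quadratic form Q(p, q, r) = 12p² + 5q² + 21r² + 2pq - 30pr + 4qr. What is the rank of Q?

The symmetric matrix is A = [[12, 1, -15], [1, 5, 2], [-15, 2, 21]].
Symmetric row and column elimination reduces A to a congruent diagonal form with pivots 12, 59/12, 6/59.
Counting signs: 3 positive.
The rank is the number of nonzero pivots: 3.

3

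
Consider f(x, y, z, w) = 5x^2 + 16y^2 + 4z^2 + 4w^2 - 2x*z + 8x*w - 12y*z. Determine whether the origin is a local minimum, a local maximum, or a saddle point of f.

The Hessian at the origin is H = [[10, 0, -2, 8], [0, 32, -12, 0], [-2, -12, 8, 0], [8, 0, 0, 8]].
Congruent diagonalization of H (simultaneous row and column reduction) yields pivots 10, 32, 31/10, 24/31.
So there are 4 positive pivots.
H is positive definite, so the origin is a strict local minimum.

local minimum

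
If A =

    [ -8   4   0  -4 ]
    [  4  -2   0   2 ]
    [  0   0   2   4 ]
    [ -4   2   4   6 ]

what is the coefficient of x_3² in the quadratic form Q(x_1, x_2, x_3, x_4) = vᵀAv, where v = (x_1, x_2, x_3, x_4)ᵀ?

The coefficient of x_3² is the diagonal entry A[3,3] = 2.

2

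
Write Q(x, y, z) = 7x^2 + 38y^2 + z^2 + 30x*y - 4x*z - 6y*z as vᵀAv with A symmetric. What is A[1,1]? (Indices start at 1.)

7

The coefficient of x^2 in Q is 7, and that is exactly A[1,1].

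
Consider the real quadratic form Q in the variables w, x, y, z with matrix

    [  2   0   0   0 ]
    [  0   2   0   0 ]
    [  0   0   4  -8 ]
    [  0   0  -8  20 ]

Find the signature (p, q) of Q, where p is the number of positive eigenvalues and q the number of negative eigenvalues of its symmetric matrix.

Congruent diagonalization of A (simultaneous row and column reduction) yields pivots 2, 2, 4, 4.
That gives 4 positive pivots.

(4, 0)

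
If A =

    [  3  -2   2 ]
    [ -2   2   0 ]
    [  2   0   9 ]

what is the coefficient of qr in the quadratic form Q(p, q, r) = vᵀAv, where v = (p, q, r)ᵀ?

0

The coefficient of qr is A[2,3] + A[3,2] = 2·0 = 0.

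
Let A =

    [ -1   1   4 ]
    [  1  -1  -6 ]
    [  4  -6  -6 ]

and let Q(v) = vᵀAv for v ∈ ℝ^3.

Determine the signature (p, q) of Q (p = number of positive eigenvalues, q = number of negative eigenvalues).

By Sylvester's law of inertia any congruent diagonalization of A has 1 positive, 2 negative and 0 zero entries.

(1, 2)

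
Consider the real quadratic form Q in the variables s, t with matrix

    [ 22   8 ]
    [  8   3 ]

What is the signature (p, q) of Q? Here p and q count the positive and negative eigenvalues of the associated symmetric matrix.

Applying the same elementary operations to the rows and columns of A produces a congruent diagonal matrix with entries 22, 1/11.
So there are 2 positive pivots.

(2, 0)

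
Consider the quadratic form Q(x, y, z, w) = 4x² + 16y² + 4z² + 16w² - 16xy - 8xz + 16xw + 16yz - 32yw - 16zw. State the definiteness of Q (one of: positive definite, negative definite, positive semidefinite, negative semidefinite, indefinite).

positive semidefinite

The associated matrix is A = [[4, -8, -4, 8], [-8, 16, 8, -16], [-4, 8, 4, -8], [8, -16, -8, 16]].
Symmetric row and column elimination reduces A to a congruent diagonal form with pivots 4, 0, 0, 0.
So there are 1 positive, 3 zero pivots.
Hence Q is positive semidefinite.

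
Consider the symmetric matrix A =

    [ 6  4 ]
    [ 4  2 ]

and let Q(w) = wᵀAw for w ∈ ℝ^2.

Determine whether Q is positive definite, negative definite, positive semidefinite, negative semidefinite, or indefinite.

indefinite

Congruent diagonalization of A (simultaneous row and column reduction) yields pivots 6, -2/3.
That gives 1 positive, 1 negative pivots.
Hence Q is indefinite.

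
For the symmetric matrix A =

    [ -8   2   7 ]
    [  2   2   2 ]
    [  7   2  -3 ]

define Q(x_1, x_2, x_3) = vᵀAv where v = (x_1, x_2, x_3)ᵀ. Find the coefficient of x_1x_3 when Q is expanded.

The coefficient of x_1x_3 is A[1,3] + A[3,1] = 2·7 = 14.

14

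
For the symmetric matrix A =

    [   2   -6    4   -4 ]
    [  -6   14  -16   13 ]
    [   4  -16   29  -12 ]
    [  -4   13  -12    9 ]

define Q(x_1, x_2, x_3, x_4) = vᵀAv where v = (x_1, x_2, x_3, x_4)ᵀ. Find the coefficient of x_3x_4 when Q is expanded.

The coefficient of x_3x_4 is A[3,4] + A[4,3] = 2·(-12) = -24.

-24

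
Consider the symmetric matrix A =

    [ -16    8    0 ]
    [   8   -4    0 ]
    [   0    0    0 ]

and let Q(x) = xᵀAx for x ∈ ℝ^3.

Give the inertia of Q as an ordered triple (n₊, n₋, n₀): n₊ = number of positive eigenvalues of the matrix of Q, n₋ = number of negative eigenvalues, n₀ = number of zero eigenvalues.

(0, 1, 2)

Congruent diagonalization of A (simultaneous row and column reduction) yields pivots -16, 0, 0.
Counting signs: 1 negative, 2 zero.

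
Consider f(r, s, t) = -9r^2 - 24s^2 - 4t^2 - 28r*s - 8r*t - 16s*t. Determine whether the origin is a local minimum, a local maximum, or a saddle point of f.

local maximum

The Hessian at the origin is H = [[-18, -28, -8], [-28, -48, -16], [-8, -16, -8]].
An LDLᵀ factorisation of H has diagonal entries -18, -40/9, -8/5.
Counting signs: 3 negative.
H is negative definite, so the origin is a strict local maximum.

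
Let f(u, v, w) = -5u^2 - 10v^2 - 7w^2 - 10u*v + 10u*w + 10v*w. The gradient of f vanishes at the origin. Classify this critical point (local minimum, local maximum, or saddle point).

The Hessian at the origin is H = [[-10, -10, 10], [-10, -20, 10], [10, 10, -14]].
Applying the same elementary operations to the rows and columns of H produces a congruent diagonal matrix with entries -10, -10, -4.
Counting signs: 3 negative.
H is negative definite, so the origin is a strict local maximum.

local maximum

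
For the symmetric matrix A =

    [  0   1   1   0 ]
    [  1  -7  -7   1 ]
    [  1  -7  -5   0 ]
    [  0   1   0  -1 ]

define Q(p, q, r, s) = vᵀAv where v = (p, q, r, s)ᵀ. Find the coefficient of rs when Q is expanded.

The coefficient of rs is A[3,4] + A[4,3] = 2·0 = 0.

0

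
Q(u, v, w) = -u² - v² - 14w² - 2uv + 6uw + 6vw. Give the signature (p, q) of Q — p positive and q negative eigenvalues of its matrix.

Write A = [[-1, -1, 3], [-1, -1, 3], [3, 3, -14]].
Congruent diagonalization of A (simultaneous row and column reduction) yields pivots -1, 0, -5.
Counting signs: 2 negative, 1 zero.

(0, 2)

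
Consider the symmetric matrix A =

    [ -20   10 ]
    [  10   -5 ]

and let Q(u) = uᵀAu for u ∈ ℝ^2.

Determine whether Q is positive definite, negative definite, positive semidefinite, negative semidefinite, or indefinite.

For the 2×2 matrix [[-20, 10], [10, -5]]: det = -20·-5 − (10)² = 0, trace = -25.
det = 0 so one eigenvalue is zero; the form is semidefinite with the sign of the trace.

negative semidefinite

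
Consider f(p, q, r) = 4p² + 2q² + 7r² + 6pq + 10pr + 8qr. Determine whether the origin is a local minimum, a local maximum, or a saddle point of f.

saddle point

The Hessian at the origin is H = [[8, 6, 10], [6, 4, 8], [10, 8, 14]].
An LDLᵀ factorisation of H has diagonal entries 8, -1/2, 2.
So there are 2 positive, 1 negative pivots.
H is indefinite, so the origin is a saddle point.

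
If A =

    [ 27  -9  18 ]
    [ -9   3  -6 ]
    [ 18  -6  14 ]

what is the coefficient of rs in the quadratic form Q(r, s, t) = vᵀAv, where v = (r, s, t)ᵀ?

-18

The coefficient of rs is A[1,2] + A[2,1] = 2·(-9) = -18.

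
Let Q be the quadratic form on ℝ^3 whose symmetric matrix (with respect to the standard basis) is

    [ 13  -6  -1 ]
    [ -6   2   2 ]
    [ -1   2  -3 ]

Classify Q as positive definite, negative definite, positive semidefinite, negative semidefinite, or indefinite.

indefinite

Row-reducing A symmetrically gives the diagonal entries 13, -10/13, 0.
Counting signs: 1 positive, 1 negative, 1 zero.
Hence Q is indefinite.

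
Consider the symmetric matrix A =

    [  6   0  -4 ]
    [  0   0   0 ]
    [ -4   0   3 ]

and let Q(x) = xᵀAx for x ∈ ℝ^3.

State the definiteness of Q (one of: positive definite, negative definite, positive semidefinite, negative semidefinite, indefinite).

positive semidefinite

Symmetric row and column elimination reduces A to a congruent diagonal form with pivots 6, 0, 1/3.
Counting signs: 2 positive, 1 zero.
Hence Q is positive semidefinite.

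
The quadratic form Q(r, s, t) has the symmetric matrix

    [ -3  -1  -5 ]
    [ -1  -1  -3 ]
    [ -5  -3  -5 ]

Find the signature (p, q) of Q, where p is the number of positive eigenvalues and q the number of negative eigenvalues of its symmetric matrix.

(1, 2)

Congruent diagonalization of A (simultaneous row and column reduction) yields pivots -3, -2/3, 6.
So there are 1 positive, 2 negative pivots.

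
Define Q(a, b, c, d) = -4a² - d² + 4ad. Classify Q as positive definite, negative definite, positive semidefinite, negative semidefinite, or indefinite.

negative semidefinite

The symmetric matrix is A = [[-4, 0, 0, 2], [0, 0, 0, 0], [0, 0, 0, 0], [2, 0, 0, -1]].
Symmetric row and column elimination reduces A to a congruent diagonal form with pivots -4, 0, 0, 0.
So there are 1 negative, 3 zero pivots.
Hence Q is negative semidefinite.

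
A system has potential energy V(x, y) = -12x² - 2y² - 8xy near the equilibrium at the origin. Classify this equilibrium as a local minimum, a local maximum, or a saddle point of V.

local maximum

The Hessian at the origin is H = [[-24, -8], [-8, -4]].
det H = -24·-4 − (-8)² = 32 > 0 and H[1,1] = -24 < 0, so H is negative definite.
Therefore the origin is a local maximum.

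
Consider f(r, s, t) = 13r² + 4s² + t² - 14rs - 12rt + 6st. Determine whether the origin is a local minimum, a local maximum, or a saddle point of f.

The Hessian at the origin is H = [[26, -14, -12], [-14, 8, 6], [-12, 6, 2]].
Symmetric row and column elimination reduces H to a congruent diagonal form with pivots 26, 6/13, -4.
Counting signs: 2 positive, 1 negative.
H is indefinite, so the origin is a saddle point.

saddle point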